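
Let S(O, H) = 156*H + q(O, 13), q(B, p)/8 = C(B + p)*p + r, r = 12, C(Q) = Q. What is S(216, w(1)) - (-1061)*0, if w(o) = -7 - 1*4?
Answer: 22196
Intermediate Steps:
w(o) = -11 (w(o) = -7 - 4 = -11)
q(B, p) = 96 + 8*p*(B + p) (q(B, p) = 8*((B + p)*p + 12) = 8*(p*(B + p) + 12) = 8*(12 + p*(B + p)) = 96 + 8*p*(B + p))
S(O, H) = 1448 + 104*O + 156*H (S(O, H) = 156*H + (96 + 8*13*(O + 13)) = 156*H + (96 + 8*13*(13 + O)) = 156*H + (96 + (1352 + 104*O)) = 156*H + (1448 + 104*O) = 1448 + 104*O + 156*H)
S(216, w(1)) - (-1061)*0 = (1448 + 104*216 + 156*(-11)) - (-1061)*0 = (1448 + 22464 - 1716) - 1*0 = 22196 + 0 = 22196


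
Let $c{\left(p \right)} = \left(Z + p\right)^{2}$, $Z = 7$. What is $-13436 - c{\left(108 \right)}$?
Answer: $-26661$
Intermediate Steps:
$c{\left(p \right)} = \left(7 + p\right)^{2}$
$-13436 - c{\left(108 \right)} = -13436 - \left(7 + 108\right)^{2} = -13436 - 115^{2} = -13436 - 13225 = -26661$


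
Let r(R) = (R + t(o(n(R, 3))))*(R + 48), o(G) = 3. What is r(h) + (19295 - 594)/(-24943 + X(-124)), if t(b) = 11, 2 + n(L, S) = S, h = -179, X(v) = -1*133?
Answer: 551853907/25076 ≈ 22007.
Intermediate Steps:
X(v) = -133
n(L, S) = -2 + S
r(R) = (11 + R)*(48 + R) (r(R) = (R + 11)*(R + 48) = (11 + R)*(48 + R))
r(h) + (19295 - 594)/(-24943 + X(-124)) = (528 + (-179)² + 59*(-179)) + (19295 - 594)/(-24943 - 133) = (528 + 32041 - 10561) + 18701/(-25076) = 22008 + 18701*(-1/25076) = 22008 - 18701/25076 = 551853907/25076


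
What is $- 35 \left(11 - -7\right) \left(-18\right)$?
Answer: $11340$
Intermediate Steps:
$- 35 \left(11 - -7\right) \left(-18\right) = - 35 \left(11 + 7\right) \left(-18\right) = \left(-35\right) 18 \left(-18\right) = \left(-630\right) \left(-18\right) = 11340$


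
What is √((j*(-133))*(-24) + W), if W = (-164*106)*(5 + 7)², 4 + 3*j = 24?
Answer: 4*I*√155126 ≈ 1575.4*I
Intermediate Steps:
j = 20/3 (j = -4/3 + (⅓)*24 = -4/3 + 8 = 20/3 ≈ 6.6667)
W = -2503296 (W = -17384*12² = -17384*144 = -2503296)
√((j*(-133))*(-24) + W) = √(((20/3)*(-133))*(-24) - 2503296) = √(-2660/3*(-24) - 2503296) = √(21280 - 2503296) = √(-2482016) = 4*I*√155126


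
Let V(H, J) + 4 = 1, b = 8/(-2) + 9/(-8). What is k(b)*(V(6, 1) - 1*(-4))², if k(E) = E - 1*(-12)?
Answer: 55/8 ≈ 6.8750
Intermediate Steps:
b = -41/8 (b = 8*(-½) + 9*(-⅛) = -4 - 9/8 = -41/8 ≈ -5.1250)
V(H, J) = -3 (V(H, J) = -4 + 1 = -3)
k(E) = 12 + E (k(E) = E + 12 = 12 + E)
k(b)*(V(6, 1) - 1*(-4))² = (12 - 41/8)*(-3 - 1*(-4))² = 55*(-3 + 4)²/8 = (55/8)*1² = (55/8)*1 = 55/8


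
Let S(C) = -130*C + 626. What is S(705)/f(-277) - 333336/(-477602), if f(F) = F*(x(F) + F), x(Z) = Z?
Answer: 1919957860/18322961929 ≈ 0.10478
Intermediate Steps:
S(C) = 626 - 130*C
f(F) = 2*F² (f(F) = F*(F + F) = F*(2*F) = 2*F²)
S(705)/f(-277) - 333336/(-477602) = (626 - 130*705)/((2*(-277)²)) - 333336/(-477602) = (626 - 91650)/((2*76729)) - 333336*(-1/477602) = -91024/153458 + 166668/238801 = -91024*1/153458 + 166668/238801 = -45512/76729 + 166668/238801 = 1919957860/18322961929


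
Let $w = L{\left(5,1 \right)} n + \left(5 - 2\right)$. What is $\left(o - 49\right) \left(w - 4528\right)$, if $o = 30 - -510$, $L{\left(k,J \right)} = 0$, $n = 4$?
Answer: $-2221775$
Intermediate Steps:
$o = 540$ ($o = 30 + 510 = 540$)
$w = 3$ ($w = 0 \cdot 4 + \left(5 - 2\right) = 0 + 3 = 3$)
$\left(o - 49\right) \left(w - 4528\right) = \left(540 - 49\right) \left(3 - 4528\right) = 491 \left(-4525\right) = -2221775$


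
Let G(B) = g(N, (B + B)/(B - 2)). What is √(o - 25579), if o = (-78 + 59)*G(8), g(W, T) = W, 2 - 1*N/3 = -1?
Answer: 5*I*√1030 ≈ 160.47*I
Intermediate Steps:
N = 9 (N = 6 - 3*(-1) = 6 + 3 = 9)
G(B) = 9
o = -171 (o = (-78 + 59)*9 = -19*9 = -171)
√(o - 25579) = √(-171 - 25579) = √(-25750) = 5*I*√1030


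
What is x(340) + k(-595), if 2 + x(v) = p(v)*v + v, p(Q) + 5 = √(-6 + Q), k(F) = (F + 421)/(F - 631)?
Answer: -834819/613 + 340*√334 ≈ 4851.9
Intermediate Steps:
k(F) = (421 + F)/(-631 + F)
p(Q) = -5 + √(-6 + Q)
x(v) = -2 + v + v*(-5 + √(-6 + v)) (x(v) = -2 + ((-5 + √(-6 + v))*v + v) = -2 + (v*(-5 + √(-6 + v)) + v) = -2 + (v + v*(-5 + √(-6 + v))) = -2 + v + v*(-5 + √(-6 + v)))
x(340) + k(-595) = (-2 + 340 + 340*(-5 + √(-6 + 340))) + (421 - 595)/(-631 - 595) = (-2 + 340 + 340*(-5 + √334)) - 174/(-1226) = (-2 + 340 + (-1700 + 340*√334)) - 1/1226*(-174) = (-1362 + 340*√334) + 87/613 = -834819/613 + 340*√334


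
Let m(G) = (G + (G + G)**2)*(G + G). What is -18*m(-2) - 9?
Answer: 999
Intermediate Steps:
m(G) = 2*G*(G + 4*G**2) (m(G) = (G + (2*G)**2)*(2*G) = (G + 4*G**2)*(2*G) = 2*G*(G + 4*G**2))
-18*m(-2) - 9 = -18*(-2)**2*(2 + 8*(-2)) - 9 = -72*(2 - 16) - 9 = -72*(-14) - 9 = -18*(-56) - 9 = 1008 - 9 = 999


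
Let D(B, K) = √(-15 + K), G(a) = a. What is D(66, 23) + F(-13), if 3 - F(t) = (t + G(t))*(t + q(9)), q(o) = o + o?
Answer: 133 + 2*√2 ≈ 135.83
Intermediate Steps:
q(o) = 2*o
F(t) = 3 - 2*t*(18 + t) (F(t) = 3 - (t + t)*(t + 2*9) = 3 - 2*t*(t + 18) = 3 - 2*t*(18 + t))
D(66, 23) + F(-13) = √(-15 + 23) + (3 - 36*(-13) - 2*(-13)²) = √8 + (3 + 468 - 2*169) = 2*√2 + (3 + 468 - 338) = 2*√2 + 133 = 133 + 2*√2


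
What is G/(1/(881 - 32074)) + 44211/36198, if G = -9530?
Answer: 3586851267877/12066 ≈ 2.9727e+8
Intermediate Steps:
G/(1/(881 - 32074)) + 44211/36198 = -9530/(1/(881 - 32074)) + 44211/36198 = -9530/(1/(-31193)) + 44211*(1/36198) = -9530/(-1/31193) + 14737/12066 = -9530*(-31193) + 14737/12066 = 297269290 + 14737/12066 = 3586851267877/12066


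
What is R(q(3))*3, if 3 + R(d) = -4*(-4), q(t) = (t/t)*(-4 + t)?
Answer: 39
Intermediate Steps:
q(t) = -4 + t (q(t) = 1*(-4 + t) = -4 + t)
R(d) = 13 (R(d) = -3 - 4*(-4) = -3 + 16 = 13)
R(q(3))*3 = 13*3 = 39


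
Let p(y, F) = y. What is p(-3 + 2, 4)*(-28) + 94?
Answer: 122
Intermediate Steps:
p(-3 + 2, 4)*(-28) + 94 = (-3 + 2)*(-28) + 94 = -1*(-28) + 94 = 28 + 94 = 122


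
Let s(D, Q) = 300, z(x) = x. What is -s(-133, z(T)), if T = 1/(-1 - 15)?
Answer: -300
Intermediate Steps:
T = -1/16 (T = 1/(-16) = -1/16 ≈ -0.062500)
-s(-133, z(T)) = -1*300 = -300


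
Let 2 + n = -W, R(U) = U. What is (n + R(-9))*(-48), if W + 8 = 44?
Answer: 2256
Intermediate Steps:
W = 36 (W = -8 + 44 = 36)
n = -38 (n = -2 - 1*36 = -2 - 36 = -38)
(n + R(-9))*(-48) = (-38 - 9)*(-48) = -47*(-48) = 2256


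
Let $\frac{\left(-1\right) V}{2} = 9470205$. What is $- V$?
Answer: $18940410$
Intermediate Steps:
$V = -18940410$ ($V = \left(-2\right) 9470205 = -18940410$)
$- V = \left(-1\right) \left(-18940410\right) = 18940410$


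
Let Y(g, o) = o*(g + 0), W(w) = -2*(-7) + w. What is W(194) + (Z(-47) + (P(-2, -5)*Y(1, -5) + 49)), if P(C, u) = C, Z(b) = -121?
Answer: 146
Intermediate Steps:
W(w) = 14 + w
Y(g, o) = g*o (Y(g, o) = o*g = g*o)
W(194) + (Z(-47) + (P(-2, -5)*Y(1, -5) + 49)) = (14 + 194) + (-121 + (-2*(-5) + 49)) = 208 + (-121 + (-2*(-5) + 49)) = 208 + (-121 + (10 + 49)) = 208 + (-121 + 59) = 208 - 62 = 146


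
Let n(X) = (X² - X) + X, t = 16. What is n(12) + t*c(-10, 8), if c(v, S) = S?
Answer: 272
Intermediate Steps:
n(X) = X²
n(12) + t*c(-10, 8) = 12² + 16*8 = 144 + 128 = 272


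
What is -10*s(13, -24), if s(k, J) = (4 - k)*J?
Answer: -2160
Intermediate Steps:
s(k, J) = J*(4 - k)
-10*s(13, -24) = -(-240)*(4 - 1*13) = -(-240)*(4 - 13) = -(-240)*(-9) = -10*216 = -2160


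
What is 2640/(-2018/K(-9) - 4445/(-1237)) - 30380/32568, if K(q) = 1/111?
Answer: -2131019976755/2255994161502 ≈ -0.94460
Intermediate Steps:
K(q) = 1/111
2640/(-2018/K(-9) - 4445/(-1237)) - 30380/32568 = 2640/(-2018/1/111 - 4445/(-1237)) - 30380/32568 = 2640/(-2018*111 - 4445*(-1/1237)) - 30380*1/32568 = 2640/(-223998 + 4445/1237) - 7595/8142 = 2640/(-277081081/1237) - 7595/8142 = 2640*(-1237/277081081) - 7595/8142 = -3265680/277081081 - 7595/8142 = -2131019976755/2255994161502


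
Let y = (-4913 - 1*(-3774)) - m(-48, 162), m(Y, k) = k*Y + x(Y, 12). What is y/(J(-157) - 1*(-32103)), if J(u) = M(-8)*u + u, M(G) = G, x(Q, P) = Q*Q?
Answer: 4333/33202 ≈ 0.13050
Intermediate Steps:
x(Q, P) = Q**2
J(u) = -7*u (J(u) = -8*u + u = -7*u)
m(Y, k) = Y**2 + Y*k (m(Y, k) = k*Y + Y**2 = Y*k + Y**2 = Y**2 + Y*k)
y = 4333 (y = (-4913 - 1*(-3774)) - (-48)*(-48 + 162) = (-4913 + 3774) - (-48)*114 = -1139 - 1*(-5472) = -1139 + 5472 = 4333)
y/(J(-157) - 1*(-32103)) = 4333/(-7*(-157) - 1*(-32103)) = 4333/(1099 + 32103) = 4333/33202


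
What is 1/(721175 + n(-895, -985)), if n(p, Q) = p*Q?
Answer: 1/1602750 ≈ 6.2393e-7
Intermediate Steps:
n(p, Q) = Q*p
1/(721175 + n(-895, -985)) = 1/(721175 - 985*(-895)) = 1/(721175 + 881575) = 1/1602750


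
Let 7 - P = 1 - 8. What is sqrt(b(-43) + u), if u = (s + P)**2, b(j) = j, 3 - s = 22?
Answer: 3*I*sqrt(2) ≈ 4.2426*I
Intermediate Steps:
P = 14 (P = 7 - (1 - 8) = 7 - 1*(-7) = 7 + 7 = 14)
s = -19 (s = 3 - 1*22 = 3 - 22 = -19)
u = 25 (u = (-19 + 14)**2 = (-5)**2 = 25)
sqrt(b(-43) + u) = sqrt(-43 + 25) = sqrt(-18) = 3*I*sqrt(2)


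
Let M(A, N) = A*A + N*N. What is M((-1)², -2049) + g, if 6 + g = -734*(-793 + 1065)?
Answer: 3998748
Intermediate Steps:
g = -199654 (g = -6 - 734*(-793 + 1065) = -6 - 734*272 = -6 - 199648 = -199654)
M(A, N) = A² + N²
M((-1)², -2049) + g = (((-1)²)² + (-2049)²) - 199654 = (1² + 4198401) - 199654 = (1 + 4198401) - 199654 = 4198402 - 199654 = 3998748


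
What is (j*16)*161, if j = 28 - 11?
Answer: 43792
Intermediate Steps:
j = 17
(j*16)*161 = (17*16)*161 = 272*161 = 43792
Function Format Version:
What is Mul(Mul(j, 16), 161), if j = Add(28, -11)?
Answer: 43792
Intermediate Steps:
j = 17
Mul(Mul(j, 16), 161) = Mul(Mul(17, 16), 161) = Mul(272, 161) = 43792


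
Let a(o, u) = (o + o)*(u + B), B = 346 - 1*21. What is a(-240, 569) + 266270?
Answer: -162850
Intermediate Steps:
B = 325 (B = 346 - 21 = 325)
a(o, u) = 2*o*(325 + u) (a(o, u) = (o + o)*(u + 325) = (2*o)*(325 + u) = 2*o*(325 + u))
a(-240, 569) + 266270 = 2*(-240)*(325 + 569) + 266270 = 2*(-240)*894 + 266270 = -429120 + 266270 = -162850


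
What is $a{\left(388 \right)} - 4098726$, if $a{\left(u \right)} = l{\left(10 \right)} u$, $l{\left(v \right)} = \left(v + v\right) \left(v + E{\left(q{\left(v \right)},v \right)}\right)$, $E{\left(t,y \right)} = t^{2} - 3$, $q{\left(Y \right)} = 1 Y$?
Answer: $-3268406$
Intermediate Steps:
$q{\left(Y \right)} = Y$
$E{\left(t,y \right)} = -3 + t^{2}$
$l{\left(v \right)} = 2 v \left(-3 + v + v^{2}\right)$ ($l{\left(v \right)} = \left(v + v\right) \left(v + \left(-3 + v^{2}\right)\right) = 2 v \left(-3 + v + v^{2}\right)$)
$a{\left(u \right)} = 2140 u$ ($a{\left(u \right)} = 2 \cdot 10 \left(-3 + 10 + 10^{2}\right) u = 2 \cdot 10 \left(-3 + 10 + 100\right) u = 2 \cdot 10 \cdot 107 u = 2140 u$)
$a{\left(388 \right)} - 4098726 = 2140 \cdot 388 - 4098726 = 830320 - 4098726 = -3268406$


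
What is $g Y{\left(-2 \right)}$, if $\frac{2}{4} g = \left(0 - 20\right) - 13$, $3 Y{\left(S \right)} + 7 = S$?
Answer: $198$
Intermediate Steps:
$Y{\left(S \right)} = - \frac{7}{3} + \frac{S}{3}$
$g = -66$ ($g = 2 \left(\left(0 - 20\right) - 13\right) = 2 \left(-20 - 13\right) = 2 \left(-33\right) = -66$)
$g Y{\left(-2 \right)} = - 66 \left(- \frac{7}{3} + \frac{1}{3} \left(-2\right)\right) = - 66 \left(- \frac{7}{3} - \frac{2}{3}\right) = \left(-66\right) \left(-3\right) = 198$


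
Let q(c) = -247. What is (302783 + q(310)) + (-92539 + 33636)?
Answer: 243633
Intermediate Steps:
(302783 + q(310)) + (-92539 + 33636) = (302783 - 247) + (-92539 + 33636) = 302536 - 58903 = 243633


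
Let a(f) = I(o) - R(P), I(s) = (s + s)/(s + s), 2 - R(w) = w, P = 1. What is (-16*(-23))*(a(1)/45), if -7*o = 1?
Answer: 0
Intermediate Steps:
o = -1/7 (o = -1/7*1 = -1/7 ≈ -0.14286)
R(w) = 2 - w
I(s) = 1 (I(s) = (2*s)/((2*s)) = (2*s)*(1/(2*s)) = 1)
a(f) = 0 (a(f) = 1 - (2 - 1*1) = 1 - (2 - 1) = 1 - 1*1 = 1 - 1 = 0)
(-16*(-23))*(a(1)/45) = (-16*(-23))*(0/45) = 368*(0*(1/45)) = 368*0 = 0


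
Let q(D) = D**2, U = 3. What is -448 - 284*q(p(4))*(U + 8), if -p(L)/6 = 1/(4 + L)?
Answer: -8821/4 ≈ -2205.3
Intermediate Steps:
p(L) = -6/(4 + L)
-448 - 284*q(p(4))*(U + 8) = -448 - 284*(-6/(4 + 4))**2*(3 + 8) = -448 - 284*(-6/8)**2*11 = -448 - 284*(-6*1/8)**2*11 = -448 - 284*(-3/4)**2*11 = -448 - 639*11/4 = -448 - 284*99/16 = -448 - 7029/4 = -8821/4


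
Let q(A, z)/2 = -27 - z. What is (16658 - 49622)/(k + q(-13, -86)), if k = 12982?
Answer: -8241/3275 ≈ -2.5163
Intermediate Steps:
q(A, z) = -54 - 2*z (q(A, z) = 2*(-27 - z) = -54 - 2*z)
(16658 - 49622)/(k + q(-13, -86)) = (16658 - 49622)/(12982 + (-54 - 2*(-86))) = -32964/(12982 + (-54 + 172)) = -32964/(12982 + 118) = -32964/13100 = -32964*1/13100 = -8241/3275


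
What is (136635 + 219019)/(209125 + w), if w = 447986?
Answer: 27358/50547 ≈ 0.54124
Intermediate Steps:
(136635 + 219019)/(209125 + w) = (136635 + 219019)/(209125 + 447986) = 355654/657111 = 355654*(1/657111) = 27358/50547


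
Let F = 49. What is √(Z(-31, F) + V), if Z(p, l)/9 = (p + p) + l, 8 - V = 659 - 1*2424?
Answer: 6*√46 ≈ 40.694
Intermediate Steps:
V = 1773 (V = 8 - (659 - 1*2424) = 8 - (659 - 2424) = 8 - 1*(-1765) = 8 + 1765 = 1773)
Z(p, l) = 9*l + 18*p (Z(p, l) = 9*((p + p) + l) = 9*(2*p + l) = 9*(l + 2*p) = 9*l + 18*p)
√(Z(-31, F) + V) = √((9*49 + 18*(-31)) + 1773) = √((441 - 558) + 1773) = √(-117 + 1773) = √1656 = 6*√46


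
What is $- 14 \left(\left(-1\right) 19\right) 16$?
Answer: $4256$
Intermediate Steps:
$- 14 \left(\left(-1\right) 19\right) 16 = \left(-14\right) \left(-19\right) 16 = 266 \cdot 16 = 4256$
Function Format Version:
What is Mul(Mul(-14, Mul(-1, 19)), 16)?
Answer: 4256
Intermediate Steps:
Mul(Mul(-14, Mul(-1, 19)), 16) = Mul(Mul(-14, -19), 16) = Mul(266, 16) = 4256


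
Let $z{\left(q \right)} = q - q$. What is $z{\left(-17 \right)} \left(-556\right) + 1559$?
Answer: $1559$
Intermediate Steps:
$z{\left(q \right)} = 0$
$z{\left(-17 \right)} \left(-556\right) + 1559 = 0 \left(-556\right) + 1559 = 0 + 1559 = 1559$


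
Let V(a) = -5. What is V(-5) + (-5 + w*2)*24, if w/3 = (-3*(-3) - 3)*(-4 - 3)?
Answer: -6173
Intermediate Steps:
w = -126 (w = 3*((-3*(-3) - 3)*(-4 - 3)) = 3*((9 - 3)*(-7)) = 3*(6*(-7)) = 3*(-42) = -126)
V(-5) + (-5 + w*2)*24 = -5 + (-5 - 126*2)*24 = -5 + (-5 - 252)*24 = -5 - 257*24 = -5 - 6168 = -6173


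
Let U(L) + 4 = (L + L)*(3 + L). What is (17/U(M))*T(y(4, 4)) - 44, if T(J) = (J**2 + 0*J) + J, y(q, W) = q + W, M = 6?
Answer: -419/13 ≈ -32.231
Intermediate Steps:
U(L) = -4 + 2*L*(3 + L) (U(L) = -4 + (L + L)*(3 + L) = -4 + (2*L)*(3 + L) = -4 + 2*L*(3 + L))
y(q, W) = W + q
T(J) = J + J**2 (T(J) = (J**2 + 0) + J = J**2 + J = J + J**2)
(17/U(M))*T(y(4, 4)) - 44 = (17/(-4 + 2*6**2 + 6*6))*((4 + 4)*(1 + (4 + 4))) - 44 = (17/(-4 + 2*36 + 36))*(8*(1 + 8)) - 44 = (17/(-4 + 72 + 36))*(8*9) - 44 = (17/104)*72 - 44 = 153/13 - 44 = -419/13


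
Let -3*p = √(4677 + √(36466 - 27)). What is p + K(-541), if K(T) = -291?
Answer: -291 - √(4677 + √36439)/3 ≈ -314.26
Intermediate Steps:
p = -√(4677 + √36439)/3 (p = -√(4677 + √(36466 - 27))/3 = -√(4677 + √36439)/3 ≈ -23.257)
p + K(-541) = -√(4677 + √36439)/3 - 291 = -291 - √(4677 + √36439)/3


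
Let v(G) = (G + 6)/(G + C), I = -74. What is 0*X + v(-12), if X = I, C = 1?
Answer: 6/11 ≈ 0.54545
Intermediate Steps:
X = -74
v(G) = (6 + G)/(1 + G) (v(G) = (G + 6)/(G + 1) = (6 + G)/(1 + G))
0*X + v(-12) = 0*(-74) + (6 - 12)/(1 - 12) = 0 - 6/(-11) = 0 - 1/11*(-6) = 0 + 6/11 = 6/11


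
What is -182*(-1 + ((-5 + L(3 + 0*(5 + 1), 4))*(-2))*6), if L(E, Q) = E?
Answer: -4186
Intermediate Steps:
-182*(-1 + ((-5 + L(3 + 0*(5 + 1), 4))*(-2))*6) = -182*(-1 + ((-5 + (3 + 0*(5 + 1)))*(-2))*6) = -182*(-1 + ((-5 + (3 + 0*6))*(-2))*6) = -182*(-1 + ((-5 + (3 + 0))*(-2))*6) = -182*(-1 + ((-5 + 3)*(-2))*6) = -182*(-1 - 2*(-2)*6) = -182*(-1 + 4*6) = -182*(-1 + 24) = -182*23 = -4186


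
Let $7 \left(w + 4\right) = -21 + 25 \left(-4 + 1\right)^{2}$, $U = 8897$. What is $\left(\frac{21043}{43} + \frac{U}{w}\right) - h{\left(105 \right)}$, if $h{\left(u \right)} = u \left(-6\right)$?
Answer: $\frac{11149405}{7568} \approx 1473.2$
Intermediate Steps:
$h{\left(u \right)} = - 6 u$
$w = \frac{176}{7}$ ($w = -4 + \frac{-21 + 25 \left(-4 + 1\right)^{2}}{7} = -4 + \frac{-21 + 25 \left(-3\right)^{2}}{7} = -4 + \frac{-21 + 25 \cdot 9}{7} = -4 + \frac{-21 + 225}{7} = -4 + \frac{1}{7} \cdot 204 = -4 + \frac{204}{7} = \frac{176}{7} \approx 25.143$)
$\left(\frac{21043}{43} + \frac{U}{w}\right) - h{\left(105 \right)} = \left(\frac{21043}{43} + \frac{8897}{\frac{176}{7}}\right) - \left(-6\right) 105 = \left(21043 \cdot \frac{1}{43} + 8897 \cdot \frac{7}{176}\right) - -630 = \left(\frac{21043}{43} + \frac{62279}{176}\right) + 630 = \frac{6381565}{7568} + 630 = \frac{11149405}{7568}$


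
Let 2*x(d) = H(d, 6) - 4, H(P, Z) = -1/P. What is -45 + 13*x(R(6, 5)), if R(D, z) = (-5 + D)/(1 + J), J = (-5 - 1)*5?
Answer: 235/2 ≈ 117.50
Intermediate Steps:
J = -30 (J = -6*5 = -30)
R(D, z) = 5/29 - D/29 (R(D, z) = (-5 + D)/(1 - 30) = (-5 + D)/(-29) = (-5 + D)*(-1/29) = 5/29 - D/29)
x(d) = -2 - 1/(2*d) (x(d) = (-1/d - 4)/2 = (-4 - 1/d)/2 = -2 - 1/(2*d))
-45 + 13*x(R(6, 5)) = -45 + 13*(-2 - 1/(2*(5/29 - 1/29*6))) = -45 + 13*(-2 - 1/(2*(5/29 - 6/29))) = -45 + 13*(-2 - 1/(2*(-1/29))) = -45 + 13*(-2 - ½*(-29)) = -45 + 13*(-2 + 29/2) = -45 + 13*(25/2) = -45 + 325/2 = 235/2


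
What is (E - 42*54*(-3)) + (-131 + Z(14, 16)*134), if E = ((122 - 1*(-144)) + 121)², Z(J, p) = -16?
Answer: 154298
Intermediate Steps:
E = 149769 (E = ((122 + 144) + 121)² = (266 + 121)² = 387² = 149769)
(E - 42*54*(-3)) + (-131 + Z(14, 16)*134) = (149769 - 42*54*(-3)) + (-131 - 16*134) = (149769 - 2268*(-3)) + (-131 - 2144) = (149769 + 6804) - 2275 = 156573 - 2275 = 154298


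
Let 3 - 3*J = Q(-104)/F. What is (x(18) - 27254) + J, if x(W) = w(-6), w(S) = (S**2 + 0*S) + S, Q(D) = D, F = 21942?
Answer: -895990547/32913 ≈ -27223.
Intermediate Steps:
w(S) = S + S**2 (w(S) = (S**2 + 0) + S = S**2 + S = S + S**2)
x(W) = 30 (x(W) = -6*(1 - 6) = -6*(-5) = 30)
J = 32965/32913 (J = 1 - (-104)/(3*21942) = 1 - 1/3*(-52/10971) = 1 + 52/32913 = 32965/32913 ≈ 1.0016)
(x(18) - 27254) + J = (30 - 27254) + 32965/32913 = -27224 + 32965/32913 = -895990547/32913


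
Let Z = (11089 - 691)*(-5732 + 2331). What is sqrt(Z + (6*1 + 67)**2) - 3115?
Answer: -3115 + I*sqrt(35358269) ≈ -3115.0 + 5946.3*I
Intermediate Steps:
Z = -35363598 (Z = 10398*(-3401) = -35363598)
sqrt(Z + (6*1 + 67)**2) - 3115 = sqrt(-35363598 + (6*1 + 67)**2) - 3115 = sqrt(-35363598 + (6 + 67)**2) - 3115 = sqrt(-35363598 + 73**2) - 3115 = sqrt(-35363598 + 5329) - 3115 = sqrt(-35358269) - 3115 = I*sqrt(35358269) - 3115 = -3115 + I*sqrt(35358269)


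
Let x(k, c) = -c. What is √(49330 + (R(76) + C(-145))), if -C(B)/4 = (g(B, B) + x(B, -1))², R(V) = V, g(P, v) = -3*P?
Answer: I*√710978 ≈ 843.2*I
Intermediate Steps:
C(B) = -4*(1 - 3*B)² (C(B) = -4*(-3*B - 1*(-1))² = -4*(-3*B + 1)² = -4*(1 - 3*B)²)
√(49330 + (R(76) + C(-145))) = √(49330 + (76 - 4*(-1 + 3*(-145))²)) = √(49330 + (76 - 4*(-1 - 435)²)) = √(49330 + (76 - 4*(-436)²)) = √(49330 + (76 - 4*190096)) = √(49330 + (76 - 760384)) = √(49330 - 760308) = √(-710978) = I*√710978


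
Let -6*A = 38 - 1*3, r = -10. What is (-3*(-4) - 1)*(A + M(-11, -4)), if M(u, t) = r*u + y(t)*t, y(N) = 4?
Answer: 5819/6 ≈ 969.83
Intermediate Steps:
A = -35/6 (A = -(38 - 1*3)/6 = -(38 - 3)/6 = -⅙*35 = -35/6 ≈ -5.8333)
M(u, t) = -10*u + 4*t
(-3*(-4) - 1)*(A + M(-11, -4)) = (-3*(-4) - 1)*(-35/6 + (-10*(-11) + 4*(-4))) = (12 - 1)*(-35/6 + (110 - 16)) = 11*(-35/6 + 94) = 11*(529/6) = 5819/6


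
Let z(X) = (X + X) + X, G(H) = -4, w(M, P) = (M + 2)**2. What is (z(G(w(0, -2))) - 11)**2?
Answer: 529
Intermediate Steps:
w(M, P) = (2 + M)**2
z(X) = 3*X (z(X) = 2*X + X = 3*X)
(z(G(w(0, -2))) - 11)**2 = (3*(-4) - 11)**2 = (-12 - 11)**2 = (-23)**2 = 529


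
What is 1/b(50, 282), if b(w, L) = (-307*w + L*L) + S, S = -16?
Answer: 1/64158 ≈ 1.5587e-5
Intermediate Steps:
b(w, L) = -16 + L² - 307*w (b(w, L) = (-307*w + L*L) - 16 = (-307*w + L²) - 16 = (L² - 307*w) - 16 = -16 + L² - 307*w)
1/b(50, 282) = 1/(-16 + 282² - 307*50) = 1/(-16 + 79524 - 15350) = 1/64158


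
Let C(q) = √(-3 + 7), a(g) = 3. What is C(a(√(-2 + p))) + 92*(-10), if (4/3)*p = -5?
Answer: -918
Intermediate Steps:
p = -15/4 (p = (¾)*(-5) = -15/4 ≈ -3.7500)
C(q) = 2 (C(q) = √4 = 2)
C(a(√(-2 + p))) + 92*(-10) = 2 + 92*(-10) = 2 - 920 = -918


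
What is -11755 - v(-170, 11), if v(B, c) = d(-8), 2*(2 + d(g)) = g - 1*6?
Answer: -11746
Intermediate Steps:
d(g) = -5 + g/2 (d(g) = -2 + (g - 1*6)/2 = -2 + (g - 6)/2 = -2 + (-6 + g)/2 = -2 + (-3 + g/2) = -5 + g/2)
v(B, c) = -9 (v(B, c) = -5 + (½)*(-8) = -5 - 4 = -9)
-11755 - v(-170, 11) = -11755 - 1*(-9) = -11755 + 9 = -11746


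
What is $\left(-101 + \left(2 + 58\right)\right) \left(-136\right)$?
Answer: $5576$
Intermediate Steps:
$\left(-101 + \left(2 + 58\right)\right) \left(-136\right) = \left(-101 + 60\right) \left(-136\right) = \left(-41\right) \left(-136\right) = 5576$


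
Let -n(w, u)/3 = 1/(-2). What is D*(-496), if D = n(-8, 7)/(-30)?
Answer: 124/5 ≈ 24.800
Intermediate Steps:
n(w, u) = 3/2 (n(w, u) = -3/(-2) = -3*(-½) = 3/2)
D = -1/20 (D = (3/2)/(-30) = (3/2)*(-1/30) = -1/20 ≈ -0.050000)
D*(-496) = -1/20*(-496) = 124/5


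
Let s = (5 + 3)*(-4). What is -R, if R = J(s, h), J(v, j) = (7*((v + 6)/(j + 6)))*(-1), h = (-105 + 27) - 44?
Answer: 91/58 ≈ 1.5690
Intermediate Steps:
s = -32 (s = 8*(-4) = -32)
h = -122 (h = -78 - 44 = -122)
J(v, j) = -7*(6 + v)/(6 + j) (J(v, j) = (7*((6 + v)/(6 + j)))*(-1) = (7*(6 + v)/(6 + j))*(-1) = -7*(6 + v)/(6 + j))
R = -91/58 (R = 7*(-6 - 1*(-32))/(6 - 122) = 7*(-6 + 32)/(-116) = 7*(-1/116)*26 = -91/58 ≈ -1.5690)
-R = -1*(-91/58) = 91/58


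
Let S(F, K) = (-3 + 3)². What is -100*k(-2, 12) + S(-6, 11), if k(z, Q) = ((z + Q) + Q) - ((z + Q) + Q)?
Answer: 0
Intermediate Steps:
S(F, K) = 0 (S(F, K) = 0² = 0)
k(z, Q) = 0 (k(z, Q) = ((Q + z) + Q) - ((Q + z) + Q) = (z + 2*Q) - (z + 2*Q) = (z + 2*Q) + (-z - 2*Q) = 0)
-100*k(-2, 12) + S(-6, 11) = -100*0 + 0 = 0 + 0 = 0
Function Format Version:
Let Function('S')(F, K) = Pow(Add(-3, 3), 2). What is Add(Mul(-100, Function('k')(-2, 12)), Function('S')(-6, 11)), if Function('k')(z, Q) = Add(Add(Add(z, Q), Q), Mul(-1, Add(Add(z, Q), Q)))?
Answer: 0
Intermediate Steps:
Function('S')(F, K) = 0 (Function('S')(F, K) = Pow(0, 2) = 0)
Function('k')(z, Q) = 0 (Function('k')(z, Q) = Add(Add(Add(Q, z), Q), Mul(-1, Add(Add(Q, z), Q))) = Add(Add(z, Mul(2, Q)), Mul(-1, Add(z, Mul(2, Q)))) = Add(Add(z, Mul(2, Q)), Add(Mul(-1, z), Mul(-2, Q))) = 0)
Add(Mul(-100, Function('k')(-2, 12)), Function('S')(-6, 11)) = Add(Mul(-100, 0), 0) = Add(0, 0) = 0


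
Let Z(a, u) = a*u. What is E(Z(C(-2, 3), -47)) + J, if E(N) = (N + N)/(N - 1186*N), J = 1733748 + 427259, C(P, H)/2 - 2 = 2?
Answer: 2560793293/1185 ≈ 2.1610e+6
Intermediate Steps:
C(P, H) = 8 (C(P, H) = 4 + 2*2 = 4 + 4 = 8)
J = 2161007
E(N) = -2/1185 (E(N) = (2*N)/((-1185*N)) = (2*N)*(-1/(1185*N)) = -2/1185)
E(Z(C(-2, 3), -47)) + J = -2/1185 + 2161007 = 2560793293/1185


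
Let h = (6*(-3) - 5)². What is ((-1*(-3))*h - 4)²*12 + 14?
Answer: 30070682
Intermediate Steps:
h = 529 (h = (-18 - 5)² = (-23)² = 529)
((-1*(-3))*h - 4)²*12 + 14 = (-1*(-3)*529 - 4)²*12 + 14 = (3*529 - 4)²*12 + 14 = (1587 - 4)²*12 + 14 = 1583²*12 + 14 = 2505889*12 + 14 = 30070668 + 14 = 30070682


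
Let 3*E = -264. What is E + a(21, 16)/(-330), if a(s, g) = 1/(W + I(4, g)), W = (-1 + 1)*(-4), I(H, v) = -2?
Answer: -58079/660 ≈ -87.999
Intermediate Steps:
E = -88 (E = (1/3)*(-264) = -88)
W = 0 (W = 0*(-4) = 0)
a(s, g) = -1/2 (a(s, g) = 1/(0 - 2) = 1/(-2) = -1/2)
E + a(21, 16)/(-330) = -88 - 1/2/(-330) = -88 - 1/2*(-1/330) = -88 + 1/660 = -58079/660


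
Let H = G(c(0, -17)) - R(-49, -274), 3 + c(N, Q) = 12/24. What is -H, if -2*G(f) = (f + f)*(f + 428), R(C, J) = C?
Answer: -4451/4 ≈ -1112.8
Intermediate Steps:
c(N, Q) = -5/2 (c(N, Q) = -3 + 12/24 = -3 + 12*(1/24) = -3 + ½ = -5/2)
G(f) = -f*(428 + f) (G(f) = -(f + f)*(f + 428)/2 = -2*f*(428 + f)/2 = -f*(428 + f))
H = 4451/4 (H = -1*(-5/2)*(428 - 5/2) - 1*(-49) = -1*(-5/2)*851/2 + 49 = 4255/4 + 49 = 4451/4 ≈ 1112.8)
-H = -1*4451/4 = -4451/4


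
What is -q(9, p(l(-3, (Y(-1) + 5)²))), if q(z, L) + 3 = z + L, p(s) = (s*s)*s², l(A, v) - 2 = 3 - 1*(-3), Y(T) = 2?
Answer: -4102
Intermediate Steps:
l(A, v) = 8 (l(A, v) = 2 + (3 - 1*(-3)) = 2 + (3 + 3) = 2 + 6 = 8)
p(s) = s⁴ (p(s) = s²*s² = s⁴)
q(z, L) = -3 + L + z (q(z, L) = -3 + (z + L) = -3 + (L + z) = -3 + L + z)
-q(9, p(l(-3, (Y(-1) + 5)²))) = -(-3 + 8⁴ + 9) = -(-3 + 4096 + 9) = -1*4102 = -4102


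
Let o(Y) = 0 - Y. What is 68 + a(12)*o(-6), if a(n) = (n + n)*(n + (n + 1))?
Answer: 3668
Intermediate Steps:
a(n) = 2*n*(1 + 2*n) (a(n) = (2*n)*(n + (1 + n)) = (2*n)*(1 + 2*n) = 2*n*(1 + 2*n))
o(Y) = -Y
68 + a(12)*o(-6) = 68 + (2*12*(1 + 2*12))*(-1*(-6)) = 68 + (2*12*(1 + 24))*6 = 68 + (2*12*25)*6 = 68 + 600*6 = 68 + 3600 = 3668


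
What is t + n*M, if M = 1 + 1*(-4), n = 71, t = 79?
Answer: -134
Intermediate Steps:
M = -3 (M = 1 - 4 = -3)
t + n*M = 79 + 71*(-3) = 79 - 213 = -134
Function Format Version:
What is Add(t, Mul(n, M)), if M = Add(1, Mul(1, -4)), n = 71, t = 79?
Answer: -134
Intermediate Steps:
M = -3 (M = Add(1, -4) = -3)
Add(t, Mul(n, M)) = Add(79, Mul(71, -3)) = Add(79, -213) = -134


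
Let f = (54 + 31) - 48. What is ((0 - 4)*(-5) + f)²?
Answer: 3249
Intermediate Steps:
f = 37 (f = 85 - 48 = 37)
((0 - 4)*(-5) + f)² = ((0 - 4)*(-5) + 37)² = (-4*(-5) + 37)² = (20 + 37)² = 57² = 3249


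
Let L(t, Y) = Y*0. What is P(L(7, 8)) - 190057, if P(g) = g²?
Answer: -190057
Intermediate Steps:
L(t, Y) = 0
P(L(7, 8)) - 190057 = 0² - 190057 = 0 - 190057 = -190057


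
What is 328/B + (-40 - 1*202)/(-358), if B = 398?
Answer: 53435/35621 ≈ 1.5001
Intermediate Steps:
328/B + (-40 - 1*202)/(-358) = 328/398 + (-40 - 1*202)/(-358) = 328*(1/398) + (-40 - 202)*(-1/358) = 164/199 - 242*(-1/358) = 164/199 + 121/179 = 53435/35621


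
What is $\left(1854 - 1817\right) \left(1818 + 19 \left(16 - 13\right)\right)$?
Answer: $69375$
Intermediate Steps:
$\left(1854 - 1817\right) \left(1818 + 19 \left(16 - 13\right)\right) = 37 \left(1818 + 19 \cdot 3\right) = 37 \left(1818 + 57\right) = 37 \cdot 1875 = 69375$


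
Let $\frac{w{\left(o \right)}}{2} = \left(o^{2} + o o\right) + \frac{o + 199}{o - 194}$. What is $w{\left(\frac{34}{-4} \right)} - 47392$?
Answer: $- \frac{6359159}{135} \approx -47105.0$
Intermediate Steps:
$w{\left(o \right)} = 4 o^{2} + \frac{2 \left(199 + o\right)}{-194 + o}$ ($w{\left(o \right)} = 2 \left(\left(o^{2} + o o\right) + \frac{o + 199}{o - 194}\right) = 2 \left(\left(o^{2} + o^{2}\right) + \frac{199 + o}{-194 + o}\right) = 2 \left(2 o^{2} + \frac{199 + o}{-194 + o}\right) = 4 o^{2} + \frac{2 \left(199 + o\right)}{-194 + o}$)
$w{\left(\frac{34}{-4} \right)} - 47392 = \frac{2 \left(199 + \frac{34}{-4} - 388 \left(\frac{34}{-4}\right)^{2} + 2 \left(\frac{34}{-4}\right)^{3}\right)}{-194 + \frac{34}{-4}} - 47392 = \frac{2 \left(199 + 34 \left(- \frac{1}{4}\right) - 388 \left(34 \left(- \frac{1}{4}\right)\right)^{2} + 2 \left(34 \left(- \frac{1}{4}\right)\right)^{3}\right)}{-194 + 34 \left(- \frac{1}{4}\right)} - 47392 = \frac{2 \left(199 - \frac{17}{2} - 388 \left(- \frac{17}{2}\right)^{2} + 2 \left(- \frac{17}{2}\right)^{3}\right)}{-194 - \frac{17}{2}} - 47392 = \frac{2 \left(199 - \frac{17}{2} - 28033 + 2 \left(- \frac{4913}{8}\right)\right)}{- \frac{405}{2}} - 47392 = 2 \left(- \frac{2}{405}\right) \left(199 - \frac{17}{2} - 28033 - \frac{4913}{4}\right) - 47392 = 2 \left(- \frac{2}{405}\right) \left(- \frac{116283}{4}\right) - 47392 = \frac{38761}{135} - 47392 = - \frac{6359159}{135}$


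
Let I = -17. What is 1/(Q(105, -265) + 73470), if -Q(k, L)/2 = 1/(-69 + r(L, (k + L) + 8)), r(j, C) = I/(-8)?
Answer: 535/39306466 ≈ 1.3611e-5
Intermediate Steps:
r(j, C) = 17/8 (r(j, C) = -17/(-8) = -17*(-⅛) = 17/8)
Q(k, L) = 16/535 (Q(k, L) = -2/(-69 + 17/8) = -2/(-535/8) = -2*(-8/535) = 16/535)
1/(Q(105, -265) + 73470) = 1/(16/535 + 73470) = 1/(39306466/535) = 535/39306466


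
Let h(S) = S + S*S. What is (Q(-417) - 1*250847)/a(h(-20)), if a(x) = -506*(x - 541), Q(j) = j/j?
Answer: -125423/40733 ≈ -3.0792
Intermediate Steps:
Q(j) = 1
h(S) = S + S²
a(x) = 273746 - 506*x (a(x) = -506*(-541 + x) = -(-273746 + 506*x) = 273746 - 506*x)
(Q(-417) - 1*250847)/a(h(-20)) = (1 - 1*250847)/(273746 - (-10120)*(1 - 20)) = (1 - 250847)/(273746 - (-10120)*(-19)) = -250846/(273746 - 506*380) = -250846/(273746 - 192280) = -250846/81466 = -250846*1/81466 = -125423/40733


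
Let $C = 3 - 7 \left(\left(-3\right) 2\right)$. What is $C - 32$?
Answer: $13$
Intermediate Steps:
$C = 45$ ($C = 3 - -42 = 3 + 42 = 45$)
$C - 32 = 45 - 32 = 13$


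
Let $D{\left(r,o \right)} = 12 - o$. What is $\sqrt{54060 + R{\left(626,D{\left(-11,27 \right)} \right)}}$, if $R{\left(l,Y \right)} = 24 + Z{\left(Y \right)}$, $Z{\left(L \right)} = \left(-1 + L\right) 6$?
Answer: $2 \sqrt{13497} \approx 232.35$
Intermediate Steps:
$Z{\left(L \right)} = -6 + 6 L$
$R{\left(l,Y \right)} = 18 + 6 Y$ ($R{\left(l,Y \right)} = 24 + \left(-6 + 6 Y\right) = 18 + 6 Y$)
$\sqrt{54060 + R{\left(626,D{\left(-11,27 \right)} \right)}} = \sqrt{54060 + \left(18 + 6 \left(12 - 27\right)\right)} = \sqrt{54060 + \left(18 + 6 \left(-15\right)\right)} = \sqrt{54060 + \left(18 - 90\right)} = \sqrt{54060 - 72} = \sqrt{53988} = 2 \sqrt{13497}$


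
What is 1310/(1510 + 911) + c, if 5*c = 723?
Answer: 1756933/12105 ≈ 145.14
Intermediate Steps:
c = 723/5 (c = (1/5)*723 = 723/5 ≈ 144.60)
1310/(1510 + 911) + c = 1310/(1510 + 911) + 723/5 = 1310/2421 + 723/5 = 1756933/12105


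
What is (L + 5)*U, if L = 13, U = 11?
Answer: 198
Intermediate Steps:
(L + 5)*U = (13 + 5)*11 = 18*11 = 198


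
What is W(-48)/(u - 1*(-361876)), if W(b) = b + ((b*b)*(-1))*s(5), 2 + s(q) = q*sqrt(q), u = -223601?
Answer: 912/27655 - 2304*sqrt(5)/27655 ≈ -0.15331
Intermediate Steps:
s(q) = -2 + q**(3/2) (s(q) = -2 + q*sqrt(q) = -2 + q**(3/2))
W(b) = b - b**2*(-2 + 5*sqrt(5)) (W(b) = b + ((b*b)*(-1))*(-2 + 5**(3/2)) = b + (b**2*(-1))*(-2 + 5*sqrt(5)) = b + (-b**2)*(-2 + 5*sqrt(5)) = b - b**2*(-2 + 5*sqrt(5)))
W(-48)/(u - 1*(-361876)) = (-48*(1 + 2*(-48) - 5*(-48)*sqrt(5)))/(-223601 - 1*(-361876)) = (-48*(1 - 96 + 240*sqrt(5)))/(-223601 + 361876) = -48*(-95 + 240*sqrt(5))/138275 = (4560 - 11520*sqrt(5))*(1/138275) = 912/27655 - 2304*sqrt(5)/27655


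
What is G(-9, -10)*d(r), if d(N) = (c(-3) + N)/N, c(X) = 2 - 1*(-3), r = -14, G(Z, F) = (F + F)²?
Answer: 1800/7 ≈ 257.14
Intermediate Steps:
G(Z, F) = 4*F² (G(Z, F) = (2*F)² = 4*F²)
c(X) = 5 (c(X) = 2 + 3 = 5)
d(N) = (5 + N)/N
G(-9, -10)*d(r) = (4*(-10)²)*((5 - 14)/(-14)) = (4*100)*(-1/14*(-9)) = 400*(9/14) = 1800/7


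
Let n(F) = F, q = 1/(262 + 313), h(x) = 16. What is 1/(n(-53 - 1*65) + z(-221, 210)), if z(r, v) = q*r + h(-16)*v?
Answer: 575/1863929 ≈ 0.00030849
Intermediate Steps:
q = 1/575 ≈ 0.0017391
z(r, v) = 16*v + r/575 (z(r, v) = r/575 + 16*v = 16*v + r/575)
1/(n(-53 - 1*65) + z(-221, 210)) = 1/((-53 - 1*65) + (16*210 + (1/575)*(-221))) = 1/((-53 - 65) + (3360 - 221/575)) = 1/(-118 + 1931779/575) = 1/(1863929/575) = 575/1863929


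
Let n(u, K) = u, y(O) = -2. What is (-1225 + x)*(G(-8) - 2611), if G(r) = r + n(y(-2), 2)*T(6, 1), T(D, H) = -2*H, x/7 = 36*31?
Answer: -17225005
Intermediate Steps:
x = 7812 (x = 7*(36*31) = 7*1116 = 7812)
G(r) = 4 + r (G(r) = r - (-4) = r - 2*(-2) = r + 4 = 4 + r)
(-1225 + x)*(G(-8) - 2611) = (-1225 + 7812)*((4 - 8) - 2611) = 6587*(-4 - 2611) = 6587*(-2615) = -17225005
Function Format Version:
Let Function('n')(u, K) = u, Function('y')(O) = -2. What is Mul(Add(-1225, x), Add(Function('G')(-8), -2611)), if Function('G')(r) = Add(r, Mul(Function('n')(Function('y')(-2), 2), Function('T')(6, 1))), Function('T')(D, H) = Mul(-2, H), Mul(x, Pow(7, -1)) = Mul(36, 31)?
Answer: -17225005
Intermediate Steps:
x = 7812 (x = Mul(7, Mul(36, 31)) = Mul(7, 1116) = 7812)
Function('G')(r) = Add(4, r) (Function('G')(r) = Add(r, Mul(-2, Mul(-2, 1))) = Add(r, Mul(-2, -2)) = Add(r, 4) = Add(4, r))
Mul(Add(-1225, x), Add(Function('G')(-8), -2611)) = Mul(Add(-1225, 7812), Add(Add(4, -8), -2611)) = Mul(6587, Add(-4, -2611)) = Mul(6587, -2615) = -17225005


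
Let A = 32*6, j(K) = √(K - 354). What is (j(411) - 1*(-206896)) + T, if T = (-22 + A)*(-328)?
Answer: 151136 + √57 ≈ 1.5114e+5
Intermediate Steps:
j(K) = √(-354 + K)
A = 192
T = -55760 (T = (-22 + 192)*(-328) = 170*(-328) = -55760)
(j(411) - 1*(-206896)) + T = (√(-354 + 411) - 1*(-206896)) - 55760 = (√57 + 206896) - 55760 = (206896 + √57) - 55760 = 151136 + √57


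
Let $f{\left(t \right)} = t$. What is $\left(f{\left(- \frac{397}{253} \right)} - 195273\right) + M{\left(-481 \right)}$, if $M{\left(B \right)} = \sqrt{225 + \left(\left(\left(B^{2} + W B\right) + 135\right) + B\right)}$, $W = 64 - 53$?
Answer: $- \frac{49404466}{253} + \sqrt{225949} \approx -1.948 \cdot 10^{5}$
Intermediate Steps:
$W = 11$ ($W = 64 - 53 = 11$)
$M{\left(B \right)} = \sqrt{360 + B^{2} + 12 B}$ ($M{\left(B \right)} = \sqrt{225 + \left(\left(\left(B^{2} + 11 B\right) + 135\right) + B\right)} = \sqrt{225 + \left(\left(135 + B^{2} + 11 B\right) + B\right)} = \sqrt{225 + \left(135 + B^{2} + 12 B\right)} = \sqrt{360 + B^{2} + 12 B}$)
$\left(f{\left(- \frac{397}{253} \right)} - 195273\right) + M{\left(-481 \right)} = \left(- \frac{397}{253} - 195273\right) + \sqrt{360 + \left(-481\right)^{2} + 12 \left(-481\right)} = \left(\left(-397\right) \frac{1}{253} - 195273\right) + \sqrt{360 + 231361 - 5772} = \left(- \frac{397}{253} - 195273\right) + \sqrt{225949} = - \frac{49404466}{253} + \sqrt{225949}$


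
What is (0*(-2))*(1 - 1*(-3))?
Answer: 0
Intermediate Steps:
(0*(-2))*(1 - 1*(-3)) = 0*(1 + 3) = 0*4 = 0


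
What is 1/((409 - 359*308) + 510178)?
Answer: 1/400015 ≈ 2.4999e-6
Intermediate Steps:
1/((409 - 359*308) + 510178) = 1/((409 - 110572) + 510178) = 1/(-110163 + 510178) = 1/400015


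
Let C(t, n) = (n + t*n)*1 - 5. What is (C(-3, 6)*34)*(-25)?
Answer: 14450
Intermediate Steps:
C(t, n) = -5 + n + n*t (C(t, n) = (n + n*t)*1 - 5 = (n + n*t) - 5 = -5 + n + n*t)
(C(-3, 6)*34)*(-25) = ((-5 + 6 + 6*(-3))*34)*(-25) = ((-5 + 6 - 18)*34)*(-25) = -17*34*(-25) = -578*(-25) = 14450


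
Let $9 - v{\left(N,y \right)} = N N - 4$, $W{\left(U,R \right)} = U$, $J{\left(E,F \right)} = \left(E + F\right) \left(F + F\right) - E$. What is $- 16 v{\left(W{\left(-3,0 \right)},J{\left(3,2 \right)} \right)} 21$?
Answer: $-1344$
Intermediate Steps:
$J{\left(E,F \right)} = - E + 2 F \left(E + F\right)$ ($J{\left(E,F \right)} = \left(E + F\right) 2 F - E = 2 F \left(E + F\right) - E = - E + 2 F \left(E + F\right)$)
$v{\left(N,y \right)} = 13 - N^{2}$ ($v{\left(N,y \right)} = 9 - \left(N N - 4\right) = 9 - \left(N^{2} - 4\right) = 9 - \left(-4 + N^{2}\right) = 13 - N^{2}$)
$- 16 v{\left(W{\left(-3,0 \right)},J{\left(3,2 \right)} \right)} 21 = - 16 \left(13 - \left(-3\right)^{2}\right) 21 = - 16 \left(13 - 9\right) 21 = \left(-16\right) 4 \cdot 21 = \left(-64\right) 21 = -1344$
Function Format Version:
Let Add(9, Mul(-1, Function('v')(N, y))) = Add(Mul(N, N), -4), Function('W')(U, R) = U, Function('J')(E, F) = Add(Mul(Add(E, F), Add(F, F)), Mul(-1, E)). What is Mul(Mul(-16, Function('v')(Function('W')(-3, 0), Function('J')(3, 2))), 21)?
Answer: -1344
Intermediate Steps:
Function('J')(E, F) = Add(Mul(-1, E), Mul(2, F, Add(E, F))) (Function('J')(E, F) = Add(Mul(Add(E, F), Mul(2, F)), Mul(-1, E)) = Add(Mul(2, F, Add(E, F)), Mul(-1, E)) = Add(Mul(-1, E), Mul(2, F, Add(E, F))))
Function('v')(N, y) = Add(13, Mul(-1, Pow(N, 2))) (Function('v')(N, y) = Add(9, Mul(-1, Add(Mul(N, N), -4))) = Add(9, Mul(-1, Add(Pow(N, 2), -4))) = Add(9, Mul(-1, Add(-4, Pow(N, 2)))) = Add(9, Add(4, Mul(-1, Pow(N, 2)))) = Add(13, Mul(-1, Pow(N, 2))))
Mul(Mul(-16, Function('v')(Function('W')(-3, 0), Function('J')(3, 2))), 21) = Mul(Mul(-16, Add(13, Mul(-1, Pow(-3, 2)))), 21) = Mul(Mul(-16, Add(13, Mul(-1, 9))), 21) = Mul(Mul(-16, Add(13, -9)), 21) = Mul(Mul(-16, 4), 21) = Mul(-64, 21) = -1344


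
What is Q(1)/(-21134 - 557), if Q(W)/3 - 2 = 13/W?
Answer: -45/21691 ≈ -0.0020746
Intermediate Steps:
Q(W) = 6 + 39/W (Q(W) = 6 + 3*(13/W) = 6 + 39/W)
Q(1)/(-21134 - 557) = (6 + 39/1)/(-21134 - 557) = (6 + 39*1)/(-21691) = (6 + 39)*(-1/21691) = 45*(-1/21691) = -45/21691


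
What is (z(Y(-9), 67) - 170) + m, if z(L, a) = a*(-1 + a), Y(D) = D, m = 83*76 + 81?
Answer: 10641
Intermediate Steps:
m = 6389 (m = 6308 + 81 = 6389)
(z(Y(-9), 67) - 170) + m = (67*(-1 + 67) - 170) + 6389 = (67*66 - 170) + 6389 = (4422 - 170) + 6389 = 4252 + 6389 = 10641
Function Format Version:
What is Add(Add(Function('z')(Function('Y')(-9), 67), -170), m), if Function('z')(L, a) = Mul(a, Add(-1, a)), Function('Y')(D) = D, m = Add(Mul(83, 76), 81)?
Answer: 10641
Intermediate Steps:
m = 6389 (m = Add(6308, 81) = 6389)
Add(Add(Function('z')(Function('Y')(-9), 67), -170), m) = Add(Add(Mul(67, Add(-1, 67)), -170), 6389) = Add(Add(Mul(67, 66), -170), 6389) = Add(Add(4422, -170), 6389) = Add(4252, 6389) = 10641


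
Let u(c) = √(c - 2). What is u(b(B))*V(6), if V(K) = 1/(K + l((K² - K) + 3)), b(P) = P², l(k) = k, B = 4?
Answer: √14/39 ≈ 0.095940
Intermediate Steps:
V(K) = 1/(3 + K²) (V(K) = 1/(K + ((K² - K) + 3)) = 1/(K + (3 + K² - K)) = 1/(3 + K²))
u(c) = √(-2 + c)
u(b(B))*V(6) = √(-2 + 4²)/(3 + 6²) = √(-2 + 16)/(3 + 36) = √14/39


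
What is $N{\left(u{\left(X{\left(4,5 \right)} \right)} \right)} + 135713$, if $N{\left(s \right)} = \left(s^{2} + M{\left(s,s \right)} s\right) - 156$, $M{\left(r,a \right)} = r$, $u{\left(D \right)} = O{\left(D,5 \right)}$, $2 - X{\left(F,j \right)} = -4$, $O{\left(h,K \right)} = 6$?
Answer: $135629$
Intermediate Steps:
$X{\left(F,j \right)} = 6$ ($X{\left(F,j \right)} = 2 - -4 = 2 + 4 = 6$)
$u{\left(D \right)} = 6$
$N{\left(s \right)} = -156 + 2 s^{2}$ ($N{\left(s \right)} = \left(s^{2} + s s\right) - 156 = \left(s^{2} + s^{2}\right) - 156 = 2 s^{2} - 156 = -156 + 2 s^{2}$)
$N{\left(u{\left(X{\left(4,5 \right)} \right)} \right)} + 135713 = \left(-156 + 2 \cdot 6^{2}\right) + 135713 = \left(-156 + 2 \cdot 36\right) + 135713 = \left(-156 + 72\right) + 135713 = -84 + 135713 = 135629$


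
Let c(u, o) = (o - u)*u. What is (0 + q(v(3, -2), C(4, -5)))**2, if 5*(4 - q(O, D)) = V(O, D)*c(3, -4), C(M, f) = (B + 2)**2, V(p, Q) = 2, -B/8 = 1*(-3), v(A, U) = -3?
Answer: 3844/25 ≈ 153.76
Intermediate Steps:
B = 24 (B = -8*(-3) = 24)
c(u, o) = u*(o - u)
C(M, f) = 676 (C(M, f) = (24 + 2)**2 = 26**2 = 676)
q(O, D) = 62/5 (q(O, D) = 4 - 2*3*(-4 - 1*3)/5 = 4 - 2*3*(-4 - 3)/5 = 4 - 2*3*(-7)/5 = 4 - 2*(-21)/5 = 4 - 1/5*(-42) = 4 + 42/5 = 62/5)
(0 + q(v(3, -2), C(4, -5)))**2 = (0 + 62/5)**2 = (62/5)**2 = 3844/25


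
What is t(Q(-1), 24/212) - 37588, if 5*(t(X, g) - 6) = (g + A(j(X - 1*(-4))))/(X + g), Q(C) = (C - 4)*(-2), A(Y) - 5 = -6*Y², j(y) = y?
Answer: -100781817/2680 ≈ -37605.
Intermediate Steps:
A(Y) = 5 - 6*Y²
Q(C) = 8 - 2*C (Q(C) = (-4 + C)*(-2) = 8 - 2*C)
t(X, g) = 6 + (5 + g - 6*(4 + X)²)/(5*(X + g)) (t(X, g) = 6 + ((g + (5 - 6*(X - 1*(-4))²))/(X + g))/5 = 6 + ((g + (5 - 6*(X + 4)²))/(X + g))/5 = 6 + ((g + (5 - 6*(4 + X)²))/(X + g))/5 = 6 + ((5 + g - 6*(4 + X)²)/(X + g))/5 = 6 + (5 + g - 6*(4 + X)²)/(5*(X + g)))
t(Q(-1), 24/212) - 37588 = (-91 - 18*(8 - 2*(-1)) - 6*(8 - 2*(-1))² + 31*(24/212))/(5*((8 - 2*(-1)) + 24/212)) - 37588 = (-91 - 18*(8 + 2) - 6*(8 + 2)² + 31*(24*(1/212)))/(5*((8 + 2) + 24*(1/212))) - 37588 = (-91 - 18*10 - 6*10² + 31*(6/53))/(5*(10 + 6/53)) - 37588 = (-91 - 180 - 6*100 + 186/53)/(5*(536/53)) - 37588 = (⅕)*(53/536)*(-91 - 180 - 600 + 186/53) - 37588 = (⅕)*(53/536)*(-45977/53) - 37588 = -45977/2680 - 37588 = -100781817/2680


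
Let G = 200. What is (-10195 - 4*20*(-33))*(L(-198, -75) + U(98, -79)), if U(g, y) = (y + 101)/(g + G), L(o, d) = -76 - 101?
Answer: 199164910/149 ≈ 1.3367e+6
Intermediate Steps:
L(o, d) = -177
U(g, y) = (101 + y)/(200 + g) (U(g, y) = (y + 101)/(g + 200) = (101 + y)/(200 + g))
(-10195 - 4*20*(-33))*(L(-198, -75) + U(98, -79)) = (-10195 - 4*20*(-33))*(-177 + (101 - 79)/(200 + 98)) = (-10195 - 80*(-33))*(-177 + 22/298) = (-10195 + 2640)*(-177 + (1/298)*22) = -7555*(-177 + 11/149) = -7555*(-26362/149) = 199164910/149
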